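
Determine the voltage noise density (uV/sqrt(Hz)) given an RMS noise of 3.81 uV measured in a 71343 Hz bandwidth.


Noise spectral density = Vrms / sqrt(BW).
NSD = 3.81 / sqrt(71343)
NSD = 3.81 / 267.1011
NSD = 0.0143 uV/sqrt(Hz)

0.0143 uV/sqrt(Hz)


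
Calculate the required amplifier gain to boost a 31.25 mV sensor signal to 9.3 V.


Gain = Vout / Vin (converting to same units).
G = 9.3 V / 31.25 mV
G = 9300.0 mV / 31.25 mV
G = 297.6

297.6


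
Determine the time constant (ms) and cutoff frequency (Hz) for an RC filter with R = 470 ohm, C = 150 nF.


Time constant: tau = R * C.
tau = 470 * 1.50e-07 = 7.05e-05 s
tau = 0.0705 ms
Cutoff frequency: fc = 1 / (2*pi*R*C).
fc = 1 / (2*pi*7.05e-05) = 2257.52 Hz

tau = 0.0705 ms, fc = 2257.52 Hz


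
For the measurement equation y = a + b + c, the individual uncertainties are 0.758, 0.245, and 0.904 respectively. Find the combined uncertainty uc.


For a sum of independent quantities, uc = sqrt(u1^2 + u2^2 + u3^2).
uc = sqrt(0.758^2 + 0.245^2 + 0.904^2)
uc = sqrt(0.574564 + 0.060025 + 0.817216)
uc = 1.2049

1.2049


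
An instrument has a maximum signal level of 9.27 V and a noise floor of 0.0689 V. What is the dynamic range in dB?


Dynamic range = 20 * log10(Vmax / Vnoise).
DR = 20 * log10(9.27 / 0.0689)
DR = 20 * log10(134.54)
DR = 42.58 dB

42.58 dB


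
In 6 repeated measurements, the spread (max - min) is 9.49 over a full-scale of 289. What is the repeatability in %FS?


Repeatability = (spread / full scale) * 100%.
R = (9.49 / 289) * 100
R = 3.284 %FS

3.284 %FS


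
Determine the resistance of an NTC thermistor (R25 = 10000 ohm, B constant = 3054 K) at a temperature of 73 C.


NTC thermistor equation: Rt = R25 * exp(B * (1/T - 1/T25)).
T in Kelvin: 346.15 K, T25 = 298.15 K
1/T - 1/T25 = 1/346.15 - 1/298.15 = -0.0004651
B * (1/T - 1/T25) = 3054 * -0.0004651 = -1.4204
Rt = 10000 * exp(-1.4204) = 2416.2 ohm

2416.2 ohm


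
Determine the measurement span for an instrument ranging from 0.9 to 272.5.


Span = upper range - lower range.
Span = 272.5 - (0.9)
Span = 271.6

271.6


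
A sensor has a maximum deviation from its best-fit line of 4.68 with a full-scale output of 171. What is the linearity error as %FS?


Linearity error = (max deviation / full scale) * 100%.
Linearity = (4.68 / 171) * 100
Linearity = 2.737 %FS

2.737 %FS


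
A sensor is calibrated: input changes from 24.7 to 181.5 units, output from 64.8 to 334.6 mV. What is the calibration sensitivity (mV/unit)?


Sensitivity = (y2 - y1) / (x2 - x1).
S = (334.6 - 64.8) / (181.5 - 24.7)
S = 269.8 / 156.8
S = 1.7207 mV/unit

1.7207 mV/unit


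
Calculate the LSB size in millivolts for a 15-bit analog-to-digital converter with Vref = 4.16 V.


The resolution (LSB) of an ADC is Vref / 2^n.
LSB = 4.16 / 2^15
LSB = 4.16 / 32768
LSB = 0.00012695 V = 0.12695312 mV

0.12695312 mV


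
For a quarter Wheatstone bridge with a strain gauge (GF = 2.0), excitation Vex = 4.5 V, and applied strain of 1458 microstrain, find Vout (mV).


Quarter bridge output: Vout = (GF * epsilon * Vex) / 4.
Vout = (2.0 * 1458e-6 * 4.5) / 4
Vout = 0.013122 / 4 V
Vout = 0.0032805 V = 3.2805 mV

3.2805 mV


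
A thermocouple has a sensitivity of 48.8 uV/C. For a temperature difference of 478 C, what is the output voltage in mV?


The thermocouple output V = sensitivity * dT.
V = 48.8 uV/C * 478 C
V = 23326.4 uV
V = 23.326 mV

23.326 mV


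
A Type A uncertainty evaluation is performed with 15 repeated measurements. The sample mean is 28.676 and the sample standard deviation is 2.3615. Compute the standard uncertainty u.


The standard uncertainty for Type A evaluation is u = s / sqrt(n).
u = 2.3615 / sqrt(15)
u = 2.3615 / 3.873
u = 0.6097

0.6097


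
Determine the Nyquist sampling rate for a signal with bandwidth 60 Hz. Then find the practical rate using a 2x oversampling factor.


By Nyquist theorem, fs_min = 2 * fmax.
fs_min = 2 * 60 = 120 Hz
Practical rate = 2 * fs_min = 2 * 120 = 240 Hz

fs_min = 120 Hz, fs_practical = 240 Hz


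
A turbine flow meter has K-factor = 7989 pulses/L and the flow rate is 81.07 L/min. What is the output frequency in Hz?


Frequency = K * Q / 60 (converting L/min to L/s).
f = 7989 * 81.07 / 60
f = 647668.23 / 60
f = 10794.47 Hz

10794.47 Hz


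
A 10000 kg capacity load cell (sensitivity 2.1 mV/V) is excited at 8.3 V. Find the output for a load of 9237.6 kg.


Vout = rated_output * Vex * (load / capacity).
Vout = 2.1 * 8.3 * (9237.6 / 10000)
Vout = 2.1 * 8.3 * 0.92376
Vout = 16.101 mV

16.101 mV


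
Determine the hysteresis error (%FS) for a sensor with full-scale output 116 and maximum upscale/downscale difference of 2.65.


Hysteresis = (max difference / full scale) * 100%.
H = (2.65 / 116) * 100
H = 2.284 %FS

2.284 %FS


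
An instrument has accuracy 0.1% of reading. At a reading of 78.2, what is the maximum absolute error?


Absolute error = (accuracy% / 100) * reading.
Error = (0.1 / 100) * 78.2
Error = 0.001 * 78.2
Error = 0.0782

0.0782


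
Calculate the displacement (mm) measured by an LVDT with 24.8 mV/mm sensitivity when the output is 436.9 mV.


Displacement = Vout / sensitivity.
d = 436.9 / 24.8
d = 17.617 mm

17.617 mm


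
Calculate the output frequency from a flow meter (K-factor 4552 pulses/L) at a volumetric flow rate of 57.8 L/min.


Frequency = K * Q / 60 (converting L/min to L/s).
f = 4552 * 57.8 / 60
f = 263105.6 / 60
f = 4385.09 Hz

4385.09 Hz


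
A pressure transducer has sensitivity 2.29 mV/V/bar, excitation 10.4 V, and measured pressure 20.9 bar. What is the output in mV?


Output = sensitivity * Vex * P.
Vout = 2.29 * 10.4 * 20.9
Vout = 23.816 * 20.9
Vout = 497.75 mV

497.75 mV


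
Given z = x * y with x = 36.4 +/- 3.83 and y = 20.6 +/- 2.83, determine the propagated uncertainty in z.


For a product z = x*y, the relative uncertainty is:
uz/z = sqrt((ux/x)^2 + (uy/y)^2)
Relative uncertainties: ux/x = 3.83/36.4 = 0.10522
uy/y = 2.83/20.6 = 0.137379
z = 36.4 * 20.6 = 749.8
uz = 749.8 * sqrt(0.10522^2 + 0.137379^2) = 129.755

129.755


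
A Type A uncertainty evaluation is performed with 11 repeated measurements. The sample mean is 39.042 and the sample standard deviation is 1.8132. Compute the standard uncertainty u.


The standard uncertainty for Type A evaluation is u = s / sqrt(n).
u = 1.8132 / sqrt(11)
u = 1.8132 / 3.3166
u = 0.5467

0.5467


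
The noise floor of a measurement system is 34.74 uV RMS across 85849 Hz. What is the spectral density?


Noise spectral density = Vrms / sqrt(BW).
NSD = 34.74 / sqrt(85849)
NSD = 34.74 / 293.0
NSD = 0.1186 uV/sqrt(Hz)

0.1186 uV/sqrt(Hz)


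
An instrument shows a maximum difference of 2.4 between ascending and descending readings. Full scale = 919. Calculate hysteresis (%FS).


Hysteresis = (max difference / full scale) * 100%.
H = (2.4 / 919) * 100
H = 0.261 %FS

0.261 %FS


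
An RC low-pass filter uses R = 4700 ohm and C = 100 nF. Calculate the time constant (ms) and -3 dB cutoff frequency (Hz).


Time constant: tau = R * C.
tau = 4700 * 1.00e-07 = 0.00047 s
tau = 0.47 ms
Cutoff frequency: fc = 1 / (2*pi*R*C).
fc = 1 / (2*pi*0.00047) = 338.63 Hz

tau = 0.47 ms, fc = 338.63 Hz


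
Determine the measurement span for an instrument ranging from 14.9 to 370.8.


Span = upper range - lower range.
Span = 370.8 - (14.9)
Span = 355.9

355.9


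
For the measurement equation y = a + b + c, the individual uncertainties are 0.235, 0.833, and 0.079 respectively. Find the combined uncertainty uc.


For a sum of independent quantities, uc = sqrt(u1^2 + u2^2 + u3^2).
uc = sqrt(0.235^2 + 0.833^2 + 0.079^2)
uc = sqrt(0.055225 + 0.693889 + 0.006241)
uc = 0.8691

0.8691


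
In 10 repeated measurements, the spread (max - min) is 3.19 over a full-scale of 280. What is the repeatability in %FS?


Repeatability = (spread / full scale) * 100%.
R = (3.19 / 280) * 100
R = 1.139 %FS

1.139 %FS


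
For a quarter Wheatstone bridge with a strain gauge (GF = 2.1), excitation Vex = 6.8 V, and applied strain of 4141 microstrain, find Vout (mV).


Quarter bridge output: Vout = (GF * epsilon * Vex) / 4.
Vout = (2.1 * 4141e-6 * 6.8) / 4
Vout = 0.05913348 / 4 V
Vout = 0.01478337 V = 14.7834 mV

14.7834 mV


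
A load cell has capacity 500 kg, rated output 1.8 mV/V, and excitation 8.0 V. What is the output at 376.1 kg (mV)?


Vout = rated_output * Vex * (load / capacity).
Vout = 1.8 * 8.0 * (376.1 / 500)
Vout = 1.8 * 8.0 * 0.7522
Vout = 10.832 mV

10.832 mV


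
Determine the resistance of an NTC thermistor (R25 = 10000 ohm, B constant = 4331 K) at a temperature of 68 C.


NTC thermistor equation: Rt = R25 * exp(B * (1/T - 1/T25)).
T in Kelvin: 341.15 K, T25 = 298.15 K
1/T - 1/T25 = 1/341.15 - 1/298.15 = -0.00042275
B * (1/T - 1/T25) = 4331 * -0.00042275 = -1.8309
Rt = 10000 * exp(-1.8309) = 1602.6 ohm

1602.6 ohm


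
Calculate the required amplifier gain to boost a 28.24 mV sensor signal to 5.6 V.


Gain = Vout / Vin (converting to same units).
G = 5.6 V / 28.24 mV
G = 5600.0 mV / 28.24 mV
G = 198.3

198.3


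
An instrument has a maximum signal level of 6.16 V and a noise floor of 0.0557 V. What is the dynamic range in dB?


Dynamic range = 20 * log10(Vmax / Vnoise).
DR = 20 * log10(6.16 / 0.0557)
DR = 20 * log10(110.59)
DR = 40.87 dB

40.87 dB


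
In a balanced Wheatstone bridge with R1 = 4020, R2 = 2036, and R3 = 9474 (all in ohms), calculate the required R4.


At balance: R1*R4 = R2*R3, so R4 = R2*R3/R1.
R4 = 2036 * 9474 / 4020
R4 = 19289064 / 4020
R4 = 4798.27 ohm

4798.27 ohm


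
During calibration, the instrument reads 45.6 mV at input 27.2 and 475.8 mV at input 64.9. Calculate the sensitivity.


Sensitivity = (y2 - y1) / (x2 - x1).
S = (475.8 - 45.6) / (64.9 - 27.2)
S = 430.2 / 37.7
S = 11.4111 mV/unit

11.4111 mV/unit


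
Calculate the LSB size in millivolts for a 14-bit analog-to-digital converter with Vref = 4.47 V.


The resolution (LSB) of an ADC is Vref / 2^n.
LSB = 4.47 / 2^14
LSB = 4.47 / 16384
LSB = 0.00027283 V = 0.27282715 mV

0.27282715 mV


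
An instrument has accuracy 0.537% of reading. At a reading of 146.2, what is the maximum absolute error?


Absolute error = (accuracy% / 100) * reading.
Error = (0.537 / 100) * 146.2
Error = 0.00537 * 146.2
Error = 0.7851

0.7851


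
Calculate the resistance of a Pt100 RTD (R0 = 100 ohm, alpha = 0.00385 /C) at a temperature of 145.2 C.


The RTD equation: Rt = R0 * (1 + alpha * T).
Rt = 100 * (1 + 0.00385 * 145.2)
Rt = 100 * (1 + 0.55902)
Rt = 100 * 1.55902
Rt = 155.902 ohm

155.902 ohm


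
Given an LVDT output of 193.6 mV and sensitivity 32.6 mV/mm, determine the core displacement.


Displacement = Vout / sensitivity.
d = 193.6 / 32.6
d = 5.939 mm

5.939 mm


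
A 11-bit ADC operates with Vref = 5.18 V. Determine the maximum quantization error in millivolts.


The maximum quantization error is +/- LSB/2.
LSB = Vref / 2^n = 5.18 / 2048 = 0.0025293 V
Max error = LSB / 2 = 0.0025293 / 2 = 0.00126465 V
Max error = 1.2646 mV

1.2646 mV


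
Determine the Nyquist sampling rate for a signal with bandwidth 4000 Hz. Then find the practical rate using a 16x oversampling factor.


By Nyquist theorem, fs_min = 2 * fmax.
fs_min = 2 * 4000 = 8000 Hz
Practical rate = 16 * fs_min = 16 * 8000 = 128000 Hz

fs_min = 8000 Hz, fs_practical = 128000 Hz


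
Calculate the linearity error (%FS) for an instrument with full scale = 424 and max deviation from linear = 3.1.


Linearity error = (max deviation / full scale) * 100%.
Linearity = (3.1 / 424) * 100
Linearity = 0.731 %FS

0.731 %FS


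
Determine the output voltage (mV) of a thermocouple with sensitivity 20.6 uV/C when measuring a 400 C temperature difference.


The thermocouple output V = sensitivity * dT.
V = 20.6 uV/C * 400 C
V = 8240.0 uV
V = 8.24 mV

8.24 mV


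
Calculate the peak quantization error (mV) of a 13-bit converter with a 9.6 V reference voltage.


The maximum quantization error is +/- LSB/2.
LSB = Vref / 2^n = 9.6 / 8192 = 0.00117187 V
Max error = LSB / 2 = 0.00117187 / 2 = 0.00058594 V
Max error = 0.5859 mV

0.5859 mV


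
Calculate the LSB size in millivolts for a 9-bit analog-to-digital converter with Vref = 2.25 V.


The resolution (LSB) of an ADC is Vref / 2^n.
LSB = 2.25 / 2^9
LSB = 2.25 / 512
LSB = 0.00439453 V = 4.39453125 mV

4.39453125 mV


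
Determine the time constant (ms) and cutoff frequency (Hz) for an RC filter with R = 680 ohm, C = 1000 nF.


Time constant: tau = R * C.
tau = 680 * 1.00e-06 = 0.00068 s
tau = 0.68 ms
Cutoff frequency: fc = 1 / (2*pi*R*C).
fc = 1 / (2*pi*0.00068) = 234.05 Hz

tau = 0.68 ms, fc = 234.05 Hz


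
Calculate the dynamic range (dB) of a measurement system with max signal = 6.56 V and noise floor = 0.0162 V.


Dynamic range = 20 * log10(Vmax / Vnoise).
DR = 20 * log10(6.56 / 0.0162)
DR = 20 * log10(404.94)
DR = 52.15 dB

52.15 dB


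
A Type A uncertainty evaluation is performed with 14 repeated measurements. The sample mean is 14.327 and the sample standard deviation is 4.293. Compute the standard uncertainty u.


The standard uncertainty for Type A evaluation is u = s / sqrt(n).
u = 4.293 / sqrt(14)
u = 4.293 / 3.7417
u = 1.1474

1.1474


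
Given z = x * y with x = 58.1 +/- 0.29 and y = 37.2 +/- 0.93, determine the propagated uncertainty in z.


For a product z = x*y, the relative uncertainty is:
uz/z = sqrt((ux/x)^2 + (uy/y)^2)
Relative uncertainties: ux/x = 0.29/58.1 = 0.004991
uy/y = 0.93/37.2 = 0.025
z = 58.1 * 37.2 = 2161.3
uz = 2161.3 * sqrt(0.004991^2 + 0.025^2) = 55.099

55.099


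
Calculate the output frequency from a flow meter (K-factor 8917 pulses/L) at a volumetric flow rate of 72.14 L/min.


Frequency = K * Q / 60 (converting L/min to L/s).
f = 8917 * 72.14 / 60
f = 643272.38 / 60
f = 10721.21 Hz

10721.21 Hz


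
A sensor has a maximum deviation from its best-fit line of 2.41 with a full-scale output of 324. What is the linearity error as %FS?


Linearity error = (max deviation / full scale) * 100%.
Linearity = (2.41 / 324) * 100
Linearity = 0.744 %FS

0.744 %FS


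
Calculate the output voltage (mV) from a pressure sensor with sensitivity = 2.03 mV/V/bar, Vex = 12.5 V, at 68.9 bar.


Output = sensitivity * Vex * P.
Vout = 2.03 * 12.5 * 68.9
Vout = 25.375 * 68.9
Vout = 1748.34 mV

1748.34 mV


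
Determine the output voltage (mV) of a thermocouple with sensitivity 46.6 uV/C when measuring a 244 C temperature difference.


The thermocouple output V = sensitivity * dT.
V = 46.6 uV/C * 244 C
V = 11370.4 uV
V = 11.37 mV

11.37 mV


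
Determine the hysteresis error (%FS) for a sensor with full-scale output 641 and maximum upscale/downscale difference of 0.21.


Hysteresis = (max difference / full scale) * 100%.
H = (0.21 / 641) * 100
H = 0.033 %FS

0.033 %FS


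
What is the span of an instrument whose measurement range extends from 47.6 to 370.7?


Span = upper range - lower range.
Span = 370.7 - (47.6)
Span = 323.1

323.1


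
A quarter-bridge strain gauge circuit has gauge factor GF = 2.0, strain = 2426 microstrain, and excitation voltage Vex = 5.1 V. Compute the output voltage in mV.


Quarter bridge output: Vout = (GF * epsilon * Vex) / 4.
Vout = (2.0 * 2426e-6 * 5.1) / 4
Vout = 0.0247452 / 4 V
Vout = 0.0061863 V = 6.1863 mV

6.1863 mV


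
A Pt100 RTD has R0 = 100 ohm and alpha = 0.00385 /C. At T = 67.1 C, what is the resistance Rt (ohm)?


The RTD equation: Rt = R0 * (1 + alpha * T).
Rt = 100 * (1 + 0.00385 * 67.1)
Rt = 100 * (1 + 0.258335)
Rt = 100 * 1.258335
Rt = 125.834 ohm

125.834 ohm


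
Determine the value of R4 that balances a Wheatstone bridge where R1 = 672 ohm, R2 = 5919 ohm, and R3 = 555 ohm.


At balance: R1*R4 = R2*R3, so R4 = R2*R3/R1.
R4 = 5919 * 555 / 672
R4 = 3285045 / 672
R4 = 4888.46 ohm

4888.46 ohm


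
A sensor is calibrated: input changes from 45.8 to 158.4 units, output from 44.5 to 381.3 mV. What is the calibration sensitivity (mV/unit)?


Sensitivity = (y2 - y1) / (x2 - x1).
S = (381.3 - 44.5) / (158.4 - 45.8)
S = 336.8 / 112.6
S = 2.9911 mV/unit

2.9911 mV/unit


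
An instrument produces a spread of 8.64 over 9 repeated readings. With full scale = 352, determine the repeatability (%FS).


Repeatability = (spread / full scale) * 100%.
R = (8.64 / 352) * 100
R = 2.455 %FS

2.455 %FS


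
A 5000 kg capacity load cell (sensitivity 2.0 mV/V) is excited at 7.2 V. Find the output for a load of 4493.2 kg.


Vout = rated_output * Vex * (load / capacity).
Vout = 2.0 * 7.2 * (4493.2 / 5000)
Vout = 2.0 * 7.2 * 0.89864
Vout = 12.94 mV

12.94 mV


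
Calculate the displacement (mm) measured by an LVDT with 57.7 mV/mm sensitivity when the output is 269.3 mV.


Displacement = Vout / sensitivity.
d = 269.3 / 57.7
d = 4.667 mm

4.667 mm


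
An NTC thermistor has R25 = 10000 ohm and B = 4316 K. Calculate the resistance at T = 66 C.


NTC thermistor equation: Rt = R25 * exp(B * (1/T - 1/T25)).
T in Kelvin: 339.15 K, T25 = 298.15 K
1/T - 1/T25 = 1/339.15 - 1/298.15 = -0.00040547
B * (1/T - 1/T25) = 4316 * -0.00040547 = -1.75
Rt = 10000 * exp(-1.75) = 1737.7 ohm

1737.7 ohm


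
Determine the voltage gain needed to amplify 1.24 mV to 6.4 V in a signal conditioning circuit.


Gain = Vout / Vin (converting to same units).
G = 6.4 V / 1.24 mV
G = 6400.0 mV / 1.24 mV
G = 5161.29

5161.29


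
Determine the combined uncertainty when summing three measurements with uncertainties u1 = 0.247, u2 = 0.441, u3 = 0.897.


For a sum of independent quantities, uc = sqrt(u1^2 + u2^2 + u3^2).
uc = sqrt(0.247^2 + 0.441^2 + 0.897^2)
uc = sqrt(0.061009 + 0.194481 + 0.804609)
uc = 1.0296

1.0296


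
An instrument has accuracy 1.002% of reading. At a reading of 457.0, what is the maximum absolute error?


Absolute error = (accuracy% / 100) * reading.
Error = (1.002 / 100) * 457.0
Error = 0.01002 * 457.0
Error = 4.5791

4.5791


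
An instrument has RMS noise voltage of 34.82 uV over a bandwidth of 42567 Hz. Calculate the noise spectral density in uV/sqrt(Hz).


Noise spectral density = Vrms / sqrt(BW).
NSD = 34.82 / sqrt(42567)
NSD = 34.82 / 206.3177
NSD = 0.1688 uV/sqrt(Hz)

0.1688 uV/sqrt(Hz)


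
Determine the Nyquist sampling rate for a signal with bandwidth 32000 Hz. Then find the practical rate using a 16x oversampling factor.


By Nyquist theorem, fs_min = 2 * fmax.
fs_min = 2 * 32000 = 64000 Hz
Practical rate = 16 * fs_min = 16 * 64000 = 1024000 Hz

fs_min = 64000 Hz, fs_practical = 1024000 Hz


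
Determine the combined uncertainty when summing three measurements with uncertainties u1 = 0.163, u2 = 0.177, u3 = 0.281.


For a sum of independent quantities, uc = sqrt(u1^2 + u2^2 + u3^2).
uc = sqrt(0.163^2 + 0.177^2 + 0.281^2)
uc = sqrt(0.026569 + 0.031329 + 0.078961)
uc = 0.3699

0.3699


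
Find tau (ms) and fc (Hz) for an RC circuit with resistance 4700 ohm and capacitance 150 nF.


Time constant: tau = R * C.
tau = 4700 * 1.50e-07 = 0.000705 s
tau = 0.705 ms
Cutoff frequency: fc = 1 / (2*pi*R*C).
fc = 1 / (2*pi*0.000705) = 225.75 Hz

tau = 0.705 ms, fc = 225.75 Hz


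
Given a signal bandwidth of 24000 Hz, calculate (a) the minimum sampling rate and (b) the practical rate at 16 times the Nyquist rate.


By Nyquist theorem, fs_min = 2 * fmax.
fs_min = 2 * 24000 = 48000 Hz
Practical rate = 16 * fs_min = 16 * 48000 = 768000 Hz

fs_min = 48000 Hz, fs_practical = 768000 Hz


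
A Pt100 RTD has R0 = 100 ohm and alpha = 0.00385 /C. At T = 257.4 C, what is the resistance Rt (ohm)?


The RTD equation: Rt = R0 * (1 + alpha * T).
Rt = 100 * (1 + 0.00385 * 257.4)
Rt = 100 * (1 + 0.99099)
Rt = 100 * 1.99099
Rt = 199.099 ohm

199.099 ohm


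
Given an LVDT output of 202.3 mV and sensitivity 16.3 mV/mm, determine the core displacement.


Displacement = Vout / sensitivity.
d = 202.3 / 16.3
d = 12.411 mm

12.411 mm


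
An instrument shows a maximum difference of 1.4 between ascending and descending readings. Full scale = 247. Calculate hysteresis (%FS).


Hysteresis = (max difference / full scale) * 100%.
H = (1.4 / 247) * 100
H = 0.567 %FS

0.567 %FS


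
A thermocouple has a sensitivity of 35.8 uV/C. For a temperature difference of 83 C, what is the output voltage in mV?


The thermocouple output V = sensitivity * dT.
V = 35.8 uV/C * 83 C
V = 2971.4 uV
V = 2.971 mV

2.971 mV


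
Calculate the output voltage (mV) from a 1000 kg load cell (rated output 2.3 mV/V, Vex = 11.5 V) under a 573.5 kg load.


Vout = rated_output * Vex * (load / capacity).
Vout = 2.3 * 11.5 * (573.5 / 1000)
Vout = 2.3 * 11.5 * 0.5735
Vout = 15.169 mV

15.169 mV


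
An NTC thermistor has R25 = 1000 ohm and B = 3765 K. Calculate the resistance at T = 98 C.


NTC thermistor equation: Rt = R25 * exp(B * (1/T - 1/T25)).
T in Kelvin: 371.15 K, T25 = 298.15 K
1/T - 1/T25 = 1/371.15 - 1/298.15 = -0.00065969
B * (1/T - 1/T25) = 3765 * -0.00065969 = -2.4837
Rt = 1000 * exp(-2.4837) = 83.4 ohm

83.4 ohm


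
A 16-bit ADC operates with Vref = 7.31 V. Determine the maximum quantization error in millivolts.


The maximum quantization error is +/- LSB/2.
LSB = Vref / 2^n = 7.31 / 65536 = 0.00011154 V
Max error = LSB / 2 = 0.00011154 / 2 = 5.577e-05 V
Max error = 0.0558 mV

0.0558 mV


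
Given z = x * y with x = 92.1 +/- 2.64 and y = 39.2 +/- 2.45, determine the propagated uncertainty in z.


For a product z = x*y, the relative uncertainty is:
uz/z = sqrt((ux/x)^2 + (uy/y)^2)
Relative uncertainties: ux/x = 2.64/92.1 = 0.028664
uy/y = 2.45/39.2 = 0.0625
z = 92.1 * 39.2 = 3610.3
uz = 3610.3 * sqrt(0.028664^2 + 0.0625^2) = 248.245

248.245


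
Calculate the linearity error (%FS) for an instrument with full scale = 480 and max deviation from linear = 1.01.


Linearity error = (max deviation / full scale) * 100%.
Linearity = (1.01 / 480) * 100
Linearity = 0.21 %FS

0.21 %FS


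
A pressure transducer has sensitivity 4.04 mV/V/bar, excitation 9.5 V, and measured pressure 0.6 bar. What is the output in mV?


Output = sensitivity * Vex * P.
Vout = 4.04 * 9.5 * 0.6
Vout = 38.38 * 0.6
Vout = 23.03 mV

23.03 mV


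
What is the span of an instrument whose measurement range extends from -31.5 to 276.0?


Span = upper range - lower range.
Span = 276.0 - (-31.5)
Span = 307.5

307.5


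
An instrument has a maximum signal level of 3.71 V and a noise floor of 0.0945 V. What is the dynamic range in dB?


Dynamic range = 20 * log10(Vmax / Vnoise).
DR = 20 * log10(3.71 / 0.0945)
DR = 20 * log10(39.26)
DR = 31.88 dB

31.88 dB


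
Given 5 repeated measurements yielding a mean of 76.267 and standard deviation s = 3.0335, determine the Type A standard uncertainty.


The standard uncertainty for Type A evaluation is u = s / sqrt(n).
u = 3.0335 / sqrt(5)
u = 3.0335 / 2.2361
u = 1.3566

1.3566


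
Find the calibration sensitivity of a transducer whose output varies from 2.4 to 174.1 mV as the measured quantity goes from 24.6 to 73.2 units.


Sensitivity = (y2 - y1) / (x2 - x1).
S = (174.1 - 2.4) / (73.2 - 24.6)
S = 171.7 / 48.6
S = 3.5329 mV/unit

3.5329 mV/unit


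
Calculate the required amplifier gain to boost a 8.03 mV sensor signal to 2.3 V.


Gain = Vout / Vin (converting to same units).
G = 2.3 V / 8.03 mV
G = 2300.0 mV / 8.03 mV
G = 286.43

286.43


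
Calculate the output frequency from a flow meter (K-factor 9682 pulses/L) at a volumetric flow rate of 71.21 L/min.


Frequency = K * Q / 60 (converting L/min to L/s).
f = 9682 * 71.21 / 60
f = 689455.22 / 60
f = 11490.92 Hz

11490.92 Hz


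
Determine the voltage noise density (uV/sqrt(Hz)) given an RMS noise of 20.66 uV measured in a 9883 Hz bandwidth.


Noise spectral density = Vrms / sqrt(BW).
NSD = 20.66 / sqrt(9883)
NSD = 20.66 / 99.4133
NSD = 0.2078 uV/sqrt(Hz)

0.2078 uV/sqrt(Hz)


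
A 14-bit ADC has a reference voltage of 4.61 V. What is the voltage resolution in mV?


The resolution (LSB) of an ADC is Vref / 2^n.
LSB = 4.61 / 2^14
LSB = 4.61 / 16384
LSB = 0.00028137 V = 0.28137207 mV

0.28137207 mV


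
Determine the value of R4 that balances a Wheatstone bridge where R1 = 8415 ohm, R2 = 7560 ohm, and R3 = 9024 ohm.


At balance: R1*R4 = R2*R3, so R4 = R2*R3/R1.
R4 = 7560 * 9024 / 8415
R4 = 68221440 / 8415
R4 = 8107.12 ohm

8107.12 ohm


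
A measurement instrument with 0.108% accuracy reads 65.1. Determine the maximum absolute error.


Absolute error = (accuracy% / 100) * reading.
Error = (0.108 / 100) * 65.1
Error = 0.00108 * 65.1
Error = 0.0703

0.0703


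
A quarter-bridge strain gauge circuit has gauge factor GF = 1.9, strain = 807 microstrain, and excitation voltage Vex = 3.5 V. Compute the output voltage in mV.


Quarter bridge output: Vout = (GF * epsilon * Vex) / 4.
Vout = (1.9 * 807e-6 * 3.5) / 4
Vout = 0.00536655 / 4 V
Vout = 0.00134164 V = 1.3416 mV

1.3416 mV


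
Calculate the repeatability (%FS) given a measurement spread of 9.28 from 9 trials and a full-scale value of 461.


Repeatability = (spread / full scale) * 100%.
R = (9.28 / 461) * 100
R = 2.013 %FS

2.013 %FS


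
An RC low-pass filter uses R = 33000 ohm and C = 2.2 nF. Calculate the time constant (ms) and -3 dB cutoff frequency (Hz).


Time constant: tau = R * C.
tau = 33000 * 2.20e-09 = 7.26e-05 s
tau = 0.0726 ms
Cutoff frequency: fc = 1 / (2*pi*R*C).
fc = 1 / (2*pi*7.26e-05) = 2192.22 Hz

tau = 0.0726 ms, fc = 2192.22 Hz


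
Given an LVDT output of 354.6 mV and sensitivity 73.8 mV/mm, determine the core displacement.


Displacement = Vout / sensitivity.
d = 354.6 / 73.8
d = 4.805 mm

4.805 mm


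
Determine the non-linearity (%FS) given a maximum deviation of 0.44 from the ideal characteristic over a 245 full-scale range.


Linearity error = (max deviation / full scale) * 100%.
Linearity = (0.44 / 245) * 100
Linearity = 0.18 %FS

0.18 %FS


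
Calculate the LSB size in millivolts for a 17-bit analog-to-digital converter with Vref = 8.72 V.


The resolution (LSB) of an ADC is Vref / 2^n.
LSB = 8.72 / 2^17
LSB = 8.72 / 131072
LSB = 6.653e-05 V = 0.06652832 mV

0.06652832 mV


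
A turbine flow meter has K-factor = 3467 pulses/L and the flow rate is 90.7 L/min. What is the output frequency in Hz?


Frequency = K * Q / 60 (converting L/min to L/s).
f = 3467 * 90.7 / 60
f = 314456.9 / 60
f = 5240.95 Hz

5240.95 Hz


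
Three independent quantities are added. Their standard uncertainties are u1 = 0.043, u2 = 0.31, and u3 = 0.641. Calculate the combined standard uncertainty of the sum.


For a sum of independent quantities, uc = sqrt(u1^2 + u2^2 + u3^2).
uc = sqrt(0.043^2 + 0.31^2 + 0.641^2)
uc = sqrt(0.001849 + 0.0961 + 0.410881)
uc = 0.7133

0.7133


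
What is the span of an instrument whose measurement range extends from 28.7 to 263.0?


Span = upper range - lower range.
Span = 263.0 - (28.7)
Span = 234.3

234.3


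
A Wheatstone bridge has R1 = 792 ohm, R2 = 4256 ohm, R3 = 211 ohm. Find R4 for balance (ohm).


At balance: R1*R4 = R2*R3, so R4 = R2*R3/R1.
R4 = 4256 * 211 / 792
R4 = 898016 / 792
R4 = 1133.86 ohm

1133.86 ohm


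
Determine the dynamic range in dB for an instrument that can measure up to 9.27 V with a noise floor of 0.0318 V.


Dynamic range = 20 * log10(Vmax / Vnoise).
DR = 20 * log10(9.27 / 0.0318)
DR = 20 * log10(291.51)
DR = 49.29 dB

49.29 dB


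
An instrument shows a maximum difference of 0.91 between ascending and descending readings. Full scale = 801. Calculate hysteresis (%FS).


Hysteresis = (max difference / full scale) * 100%.
H = (0.91 / 801) * 100
H = 0.114 %FS

0.114 %FS


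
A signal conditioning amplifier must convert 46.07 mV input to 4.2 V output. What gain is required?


Gain = Vout / Vin (converting to same units).
G = 4.2 V / 46.07 mV
G = 4200.0 mV / 46.07 mV
G = 91.17

91.17


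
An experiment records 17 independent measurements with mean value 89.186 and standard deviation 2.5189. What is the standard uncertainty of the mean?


The standard uncertainty for Type A evaluation is u = s / sqrt(n).
u = 2.5189 / sqrt(17)
u = 2.5189 / 4.1231
u = 0.6109

0.6109


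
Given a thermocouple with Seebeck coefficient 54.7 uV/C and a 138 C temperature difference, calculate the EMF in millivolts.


The thermocouple output V = sensitivity * dT.
V = 54.7 uV/C * 138 C
V = 7548.6 uV
V = 7.549 mV

7.549 mV


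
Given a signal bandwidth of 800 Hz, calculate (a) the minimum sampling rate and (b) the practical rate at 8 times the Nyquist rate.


By Nyquist theorem, fs_min = 2 * fmax.
fs_min = 2 * 800 = 1600 Hz
Practical rate = 8 * fs_min = 8 * 1600 = 12800 Hz

fs_min = 1600 Hz, fs_practical = 12800 Hz


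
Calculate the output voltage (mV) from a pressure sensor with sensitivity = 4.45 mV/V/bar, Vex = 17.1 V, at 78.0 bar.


Output = sensitivity * Vex * P.
Vout = 4.45 * 17.1 * 78.0
Vout = 76.095 * 78.0
Vout = 5935.41 mV

5935.41 mV


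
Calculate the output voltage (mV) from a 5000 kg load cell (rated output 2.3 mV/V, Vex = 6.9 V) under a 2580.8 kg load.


Vout = rated_output * Vex * (load / capacity).
Vout = 2.3 * 6.9 * (2580.8 / 5000)
Vout = 2.3 * 6.9 * 0.51616
Vout = 8.191 mV

8.191 mV


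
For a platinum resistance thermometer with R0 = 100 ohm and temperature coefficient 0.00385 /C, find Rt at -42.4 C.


The RTD equation: Rt = R0 * (1 + alpha * T).
Rt = 100 * (1 + 0.00385 * -42.4)
Rt = 100 * (1 + -0.16324)
Rt = 100 * 0.83676
Rt = 83.676 ohm

83.676 ohm


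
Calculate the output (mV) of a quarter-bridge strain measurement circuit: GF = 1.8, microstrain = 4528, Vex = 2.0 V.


Quarter bridge output: Vout = (GF * epsilon * Vex) / 4.
Vout = (1.8 * 4528e-6 * 2.0) / 4
Vout = 0.0163008 / 4 V
Vout = 0.0040752 V = 4.0752 mV

4.0752 mV


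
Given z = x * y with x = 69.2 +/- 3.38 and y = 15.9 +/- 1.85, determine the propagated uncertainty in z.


For a product z = x*y, the relative uncertainty is:
uz/z = sqrt((ux/x)^2 + (uy/y)^2)
Relative uncertainties: ux/x = 3.38/69.2 = 0.048844
uy/y = 1.85/15.9 = 0.116352
z = 69.2 * 15.9 = 1100.3
uz = 1100.3 * sqrt(0.048844^2 + 0.116352^2) = 138.843

138.843


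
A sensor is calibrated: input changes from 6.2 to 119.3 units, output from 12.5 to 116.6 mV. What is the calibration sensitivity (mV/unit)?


Sensitivity = (y2 - y1) / (x2 - x1).
S = (116.6 - 12.5) / (119.3 - 6.2)
S = 104.1 / 113.1
S = 0.9204 mV/unit

0.9204 mV/unit


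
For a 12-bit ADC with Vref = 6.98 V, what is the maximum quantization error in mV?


The maximum quantization error is +/- LSB/2.
LSB = Vref / 2^n = 6.98 / 4096 = 0.0017041 V
Max error = LSB / 2 = 0.0017041 / 2 = 0.00085205 V
Max error = 0.8521 mV

0.8521 mV


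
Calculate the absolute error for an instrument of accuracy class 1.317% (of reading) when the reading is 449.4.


Absolute error = (accuracy% / 100) * reading.
Error = (1.317 / 100) * 449.4
Error = 0.01317 * 449.4
Error = 5.9186

5.9186


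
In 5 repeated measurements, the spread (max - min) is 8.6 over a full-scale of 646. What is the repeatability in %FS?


Repeatability = (spread / full scale) * 100%.
R = (8.6 / 646) * 100
R = 1.331 %FS

1.331 %FS


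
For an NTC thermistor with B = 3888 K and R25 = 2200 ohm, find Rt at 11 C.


NTC thermistor equation: Rt = R25 * exp(B * (1/T - 1/T25)).
T in Kelvin: 284.15 K, T25 = 298.15 K
1/T - 1/T25 = 1/284.15 - 1/298.15 = 0.00016525
B * (1/T - 1/T25) = 3888 * 0.00016525 = 0.6425
Rt = 2200 * exp(0.6425) = 4182.7 ohm

4182.7 ohm


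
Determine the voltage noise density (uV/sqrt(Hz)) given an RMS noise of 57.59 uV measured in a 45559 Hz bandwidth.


Noise spectral density = Vrms / sqrt(BW).
NSD = 57.59 / sqrt(45559)
NSD = 57.59 / 213.4455
NSD = 0.2698 uV/sqrt(Hz)

0.2698 uV/sqrt(Hz)


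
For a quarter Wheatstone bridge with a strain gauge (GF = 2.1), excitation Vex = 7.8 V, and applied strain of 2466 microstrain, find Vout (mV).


Quarter bridge output: Vout = (GF * epsilon * Vex) / 4.
Vout = (2.1 * 2466e-6 * 7.8) / 4
Vout = 0.04039308 / 4 V
Vout = 0.01009827 V = 10.0983 mV

10.0983 mV


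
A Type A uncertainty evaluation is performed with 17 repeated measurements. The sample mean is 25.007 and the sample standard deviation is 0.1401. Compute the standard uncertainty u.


The standard uncertainty for Type A evaluation is u = s / sqrt(n).
u = 0.1401 / sqrt(17)
u = 0.1401 / 4.1231
u = 0.034

0.034


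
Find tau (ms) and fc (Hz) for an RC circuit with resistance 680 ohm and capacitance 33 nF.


Time constant: tau = R * C.
tau = 680 * 3.30e-08 = 2.244e-05 s
tau = 0.0224 ms
Cutoff frequency: fc = 1 / (2*pi*R*C).
fc = 1 / (2*pi*2.244e-05) = 7092.47 Hz

tau = 0.0224 ms, fc = 7092.47 Hz


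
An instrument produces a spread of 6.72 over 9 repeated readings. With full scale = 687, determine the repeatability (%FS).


Repeatability = (spread / full scale) * 100%.
R = (6.72 / 687) * 100
R = 0.978 %FS

0.978 %FS


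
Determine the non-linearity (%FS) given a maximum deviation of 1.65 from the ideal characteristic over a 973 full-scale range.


Linearity error = (max deviation / full scale) * 100%.
Linearity = (1.65 / 973) * 100
Linearity = 0.17 %FS

0.17 %FS


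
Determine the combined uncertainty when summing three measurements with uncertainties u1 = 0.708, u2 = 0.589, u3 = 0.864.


For a sum of independent quantities, uc = sqrt(u1^2 + u2^2 + u3^2).
uc = sqrt(0.708^2 + 0.589^2 + 0.864^2)
uc = sqrt(0.501264 + 0.346921 + 0.746496)
uc = 1.2628

1.2628


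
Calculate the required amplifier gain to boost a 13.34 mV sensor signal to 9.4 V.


Gain = Vout / Vin (converting to same units).
G = 9.4 V / 13.34 mV
G = 9400.0 mV / 13.34 mV
G = 704.65

704.65


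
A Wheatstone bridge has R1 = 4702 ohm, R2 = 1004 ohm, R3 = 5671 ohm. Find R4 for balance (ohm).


At balance: R1*R4 = R2*R3, so R4 = R2*R3/R1.
R4 = 1004 * 5671 / 4702
R4 = 5693684 / 4702
R4 = 1210.91 ohm

1210.91 ohm


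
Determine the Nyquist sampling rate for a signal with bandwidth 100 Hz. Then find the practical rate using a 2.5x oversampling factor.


By Nyquist theorem, fs_min = 2 * fmax.
fs_min = 2 * 100 = 200 Hz
Practical rate = 2.5 * fs_min = 2.5 * 200 = 500 Hz

fs_min = 200 Hz, fs_practical = 500 Hz


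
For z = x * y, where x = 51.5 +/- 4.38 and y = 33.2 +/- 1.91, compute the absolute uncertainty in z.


For a product z = x*y, the relative uncertainty is:
uz/z = sqrt((ux/x)^2 + (uy/y)^2)
Relative uncertainties: ux/x = 4.38/51.5 = 0.085049
uy/y = 1.91/33.2 = 0.05753
z = 51.5 * 33.2 = 1709.8
uz = 1709.8 * sqrt(0.085049^2 + 0.05753^2) = 175.56

175.56


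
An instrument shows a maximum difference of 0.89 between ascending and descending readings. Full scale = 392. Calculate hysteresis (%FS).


Hysteresis = (max difference / full scale) * 100%.
H = (0.89 / 392) * 100
H = 0.227 %FS

0.227 %FS


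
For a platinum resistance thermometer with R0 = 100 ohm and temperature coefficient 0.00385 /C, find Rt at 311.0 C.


The RTD equation: Rt = R0 * (1 + alpha * T).
Rt = 100 * (1 + 0.00385 * 311.0)
Rt = 100 * (1 + 1.19735)
Rt = 100 * 2.19735
Rt = 219.735 ohm

219.735 ohm


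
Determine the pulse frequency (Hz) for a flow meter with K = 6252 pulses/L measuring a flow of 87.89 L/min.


Frequency = K * Q / 60 (converting L/min to L/s).
f = 6252 * 87.89 / 60
f = 549488.28 / 60
f = 9158.14 Hz

9158.14 Hz


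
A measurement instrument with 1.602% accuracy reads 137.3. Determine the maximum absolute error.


Absolute error = (accuracy% / 100) * reading.
Error = (1.602 / 100) * 137.3
Error = 0.01602 * 137.3
Error = 2.1995

2.1995


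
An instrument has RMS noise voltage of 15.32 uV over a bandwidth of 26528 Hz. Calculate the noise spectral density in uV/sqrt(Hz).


Noise spectral density = Vrms / sqrt(BW).
NSD = 15.32 / sqrt(26528)
NSD = 15.32 / 162.8742
NSD = 0.0941 uV/sqrt(Hz)

0.0941 uV/sqrt(Hz)


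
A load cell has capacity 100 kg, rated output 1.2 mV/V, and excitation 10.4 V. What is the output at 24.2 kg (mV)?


Vout = rated_output * Vex * (load / capacity).
Vout = 1.2 * 10.4 * (24.2 / 100)
Vout = 1.2 * 10.4 * 0.242
Vout = 3.02 mV

3.02 mV


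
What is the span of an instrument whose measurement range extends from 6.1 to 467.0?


Span = upper range - lower range.
Span = 467.0 - (6.1)
Span = 460.9

460.9


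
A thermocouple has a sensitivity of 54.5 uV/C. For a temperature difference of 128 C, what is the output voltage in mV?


The thermocouple output V = sensitivity * dT.
V = 54.5 uV/C * 128 C
V = 6976.0 uV
V = 6.976 mV

6.976 mV


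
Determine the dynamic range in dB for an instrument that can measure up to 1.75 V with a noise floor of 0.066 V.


Dynamic range = 20 * log10(Vmax / Vnoise).
DR = 20 * log10(1.75 / 0.066)
DR = 20 * log10(26.52)
DR = 28.47 dB

28.47 dB


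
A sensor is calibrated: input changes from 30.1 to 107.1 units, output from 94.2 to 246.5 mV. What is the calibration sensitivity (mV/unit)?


Sensitivity = (y2 - y1) / (x2 - x1).
S = (246.5 - 94.2) / (107.1 - 30.1)
S = 152.3 / 77.0
S = 1.9779 mV/unit

1.9779 mV/unit


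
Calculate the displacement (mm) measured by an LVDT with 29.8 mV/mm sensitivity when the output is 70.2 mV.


Displacement = Vout / sensitivity.
d = 70.2 / 29.8
d = 2.356 mm

2.356 mm


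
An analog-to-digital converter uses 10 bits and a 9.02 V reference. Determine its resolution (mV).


The resolution (LSB) of an ADC is Vref / 2^n.
LSB = 9.02 / 2^10
LSB = 9.02 / 1024
LSB = 0.00880859 V = 8.80859375 mV

8.80859375 mV


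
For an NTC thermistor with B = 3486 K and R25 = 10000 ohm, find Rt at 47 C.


NTC thermistor equation: Rt = R25 * exp(B * (1/T - 1/T25)).
T in Kelvin: 320.15 K, T25 = 298.15 K
1/T - 1/T25 = 1/320.15 - 1/298.15 = -0.00023048
B * (1/T - 1/T25) = 3486 * -0.00023048 = -0.8035
Rt = 10000 * exp(-0.8035) = 4477.8 ohm

4477.8 ohm


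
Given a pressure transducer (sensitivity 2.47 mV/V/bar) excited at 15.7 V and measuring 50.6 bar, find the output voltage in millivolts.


Output = sensitivity * Vex * P.
Vout = 2.47 * 15.7 * 50.6
Vout = 38.779 * 50.6
Vout = 1962.22 mV

1962.22 mV


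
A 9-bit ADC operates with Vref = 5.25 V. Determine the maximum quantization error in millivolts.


The maximum quantization error is +/- LSB/2.
LSB = Vref / 2^n = 5.25 / 512 = 0.01025391 V
Max error = LSB / 2 = 0.01025391 / 2 = 0.00512695 V
Max error = 5.127 mV

5.127 mV


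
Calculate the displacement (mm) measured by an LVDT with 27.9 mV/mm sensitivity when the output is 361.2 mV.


Displacement = Vout / sensitivity.
d = 361.2 / 27.9
d = 12.946 mm

12.946 mm


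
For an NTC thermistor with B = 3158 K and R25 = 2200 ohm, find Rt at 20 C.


NTC thermistor equation: Rt = R25 * exp(B * (1/T - 1/T25)).
T in Kelvin: 293.15 K, T25 = 298.15 K
1/T - 1/T25 = 1/293.15 - 1/298.15 = 5.721e-05
B * (1/T - 1/T25) = 3158 * 5.721e-05 = 0.1807
Rt = 2200 * exp(0.1807) = 2635.6 ohm

2635.6 ohm


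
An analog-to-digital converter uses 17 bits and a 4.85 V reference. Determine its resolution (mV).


The resolution (LSB) of an ADC is Vref / 2^n.
LSB = 4.85 / 2^17
LSB = 4.85 / 131072
LSB = 3.7e-05 V = 0.03700256 mV

0.03700256 mV


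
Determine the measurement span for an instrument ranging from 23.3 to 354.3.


Span = upper range - lower range.
Span = 354.3 - (23.3)
Span = 331.0

331.0


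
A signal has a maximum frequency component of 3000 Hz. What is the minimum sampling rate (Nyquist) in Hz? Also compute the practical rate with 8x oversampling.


By Nyquist theorem, fs_min = 2 * fmax.
fs_min = 2 * 3000 = 6000 Hz
Practical rate = 8 * fs_min = 8 * 6000 = 48000 Hz

fs_min = 6000 Hz, fs_practical = 48000 Hz


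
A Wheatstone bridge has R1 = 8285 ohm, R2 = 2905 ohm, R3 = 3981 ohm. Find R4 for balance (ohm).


At balance: R1*R4 = R2*R3, so R4 = R2*R3/R1.
R4 = 2905 * 3981 / 8285
R4 = 11564805 / 8285
R4 = 1395.87 ohm

1395.87 ohm


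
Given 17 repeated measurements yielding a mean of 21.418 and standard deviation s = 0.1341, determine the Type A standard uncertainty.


The standard uncertainty for Type A evaluation is u = s / sqrt(n).
u = 0.1341 / sqrt(17)
u = 0.1341 / 4.1231
u = 0.0325

0.0325
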